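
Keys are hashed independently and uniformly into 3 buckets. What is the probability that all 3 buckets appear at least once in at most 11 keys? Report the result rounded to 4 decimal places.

Let A_i be the event that bucket i is missing after 11 keys. By inclusion–exclusion on the A_i,
P(all seen) = Σ_{j=0}^{3} (-1)^j C(3,j)((3-j)/3)^11
= 1.00000 - 0.03468 + 0.00002 - 0.00000
= 0.96533.

0.9653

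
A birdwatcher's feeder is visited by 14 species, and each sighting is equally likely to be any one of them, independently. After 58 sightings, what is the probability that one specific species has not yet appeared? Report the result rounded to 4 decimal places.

On each sighting the fixed species fails to appear with probability 13/14.
P(still missing after 58) = (13/14)^58 = 0.01359.

0.0136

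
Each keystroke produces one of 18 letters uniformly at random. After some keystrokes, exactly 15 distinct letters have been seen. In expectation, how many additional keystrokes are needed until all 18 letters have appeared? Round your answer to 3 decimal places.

33.000

From k distinct to k+1 distinct takes on average 18/(18-k) keystrokes.
Sum over k = 15,...,17: E = 18/3 + 18/2 + 18/1 = 33.0000.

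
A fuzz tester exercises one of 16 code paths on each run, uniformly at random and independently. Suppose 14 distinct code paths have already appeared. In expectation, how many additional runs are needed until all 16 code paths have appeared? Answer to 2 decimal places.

24.00

With k distinct code paths already seen, the next new one takes an expected 16/(16-k) runs.
Sum over k = 14,...,15: E = 16/2 + 16/1 = 24.000.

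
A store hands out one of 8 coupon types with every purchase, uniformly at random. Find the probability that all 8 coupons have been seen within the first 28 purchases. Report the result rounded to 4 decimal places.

Let A_i be the event that coupon i is missing after 28 purchases. By inclusion–exclusion on the A_i,
P(all seen) = Σ_{j=0}^{8} (-1)^j C(8,j)((8-j)/8)^28
= 1.00000 - 0.19025 + 0.00889 - 0.00011 + 0.00000 - 0.00000 + 0.00000 - 0.00000 + 0.00000
= 0.81854.

0.8185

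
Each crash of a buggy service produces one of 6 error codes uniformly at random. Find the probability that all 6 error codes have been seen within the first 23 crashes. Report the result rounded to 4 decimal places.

By inclusion–exclusion over which error codes are missing,
P(all seen) = Σ_{j=0}^{6} (-1)^j C(6,j)((6-j)/6)^23
= 1.00000 - 0.09057 + 0.00134 - 0.00000 + 0.00000 - 0.00000 + 0.00000
= 0.91076.

0.9108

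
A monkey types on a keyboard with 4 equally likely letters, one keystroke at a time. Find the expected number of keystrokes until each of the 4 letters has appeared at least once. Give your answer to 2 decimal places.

Split into phases: going from k distinct to k+1 distinct takes on average 4/(4-k) keystrokes.
E[T] = 4/4 + 4/3 + 4/2 + 4/1 = 4·H_{4}.
H_{4} = 2.083, so E[T] = 8.333.

8.33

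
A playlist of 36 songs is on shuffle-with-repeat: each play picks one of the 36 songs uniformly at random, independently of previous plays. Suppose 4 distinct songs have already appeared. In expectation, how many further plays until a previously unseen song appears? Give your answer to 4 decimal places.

Each play yields a new song with probability (36-4)/36 = 32/36, so the wait is geometric with mean 36/32.
E = 36/32 = 1.12500.

1.1250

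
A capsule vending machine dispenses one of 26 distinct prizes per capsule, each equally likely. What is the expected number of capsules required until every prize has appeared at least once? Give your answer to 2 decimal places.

The wait to go from k to k+1 distinct prizes is geometric with mean 26/(26-k).
E[T] = 26/26 + 26/25 + 26/24 + ... + 26/2 + 26/1 = 26·H_{26}.
H_{26} = 3.854, so E[T] = 100.215.

100.21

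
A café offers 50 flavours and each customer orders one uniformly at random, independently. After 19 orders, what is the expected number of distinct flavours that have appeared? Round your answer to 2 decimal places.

For each flavour, P(seen in 19 orders) = 1 - (49/50)^19 = 0.319.
By linearity of expectation, E[distinct seen] = 50·(1 - (49/50)^19) = 15.938.

15.94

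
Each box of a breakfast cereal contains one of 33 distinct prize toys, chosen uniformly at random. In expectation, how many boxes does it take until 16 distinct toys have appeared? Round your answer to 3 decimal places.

Going from k to k+1 distinct takes a geometric number of boxes with mean 33/(33-k).
Sum over k = 0,...,15: E = 33/33 + 33/32 + 33/31 + ... + 33/19 + 33/18 = 21.4251.

21.425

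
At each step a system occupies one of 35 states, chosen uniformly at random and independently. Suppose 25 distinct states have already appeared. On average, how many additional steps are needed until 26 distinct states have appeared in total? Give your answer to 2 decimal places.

3.50

From k distinct to k+1 distinct takes on average 35/(35-k) steps.
Only the k = 25 term is needed: E = 35/10 = 3.500.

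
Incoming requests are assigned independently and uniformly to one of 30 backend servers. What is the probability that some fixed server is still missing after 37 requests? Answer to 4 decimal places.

0.2853

On each request the fixed server fails to appear with probability 29/30.
P(still missing after 37) = (29/30)^37 = 0.28526.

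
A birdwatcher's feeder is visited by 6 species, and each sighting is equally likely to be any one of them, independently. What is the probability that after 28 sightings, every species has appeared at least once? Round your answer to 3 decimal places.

Let A_i be the event that species i is missing after 28 sightings. By inclusion–exclusion on the A_i,
P(all seen) = Σ_{j=0}^{6} (-1)^j C(6,j)((6-j)/6)^28
= 1.0000 - 0.0364 + 0.0002 - 0.0000 + 0.0000 - 0.0000 + 0.0000
= 0.9638.

0.964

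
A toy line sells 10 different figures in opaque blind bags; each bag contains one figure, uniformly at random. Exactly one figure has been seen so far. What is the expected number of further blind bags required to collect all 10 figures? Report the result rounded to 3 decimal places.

28.290

From k distinct to k+1 distinct takes on average 10/(10-k) blind bags.
Sum over k = 1,...,9: E = 10/9 + 10/8 + 10/7 + ... + 10/2 + 10/1 = 28.2897.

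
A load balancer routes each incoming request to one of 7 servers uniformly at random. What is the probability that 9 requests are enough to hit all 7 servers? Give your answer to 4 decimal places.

0.0577

Let A_i be the event that server i is missing after 9 requests. By inclusion–exclusion on the A_i,
P(all seen) = Σ_{j=0}^{7} (-1)^j C(7,j)((7-j)/7)^9
= 1.00000 - 1.74814 + 1.01641 - 0.22737 + 0.01707 - 0.00027 + 0.00000 - 0.00000
= 0.05770.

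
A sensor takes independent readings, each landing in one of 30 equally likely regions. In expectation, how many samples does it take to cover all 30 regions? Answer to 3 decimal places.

119.850

Split into phases: going from k distinct to k+1 distinct takes on average 30/(30-k) samples.
E[T] = 30/30 + 30/29 + 30/28 + ... + 30/2 + 30/1 = 30·H_{30}.
H_{30} = 3.9950, so E[T] = 119.8496.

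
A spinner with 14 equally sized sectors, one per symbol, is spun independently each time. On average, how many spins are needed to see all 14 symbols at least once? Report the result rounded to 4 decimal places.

45.5219

After k distinct symbols have appeared, the next spin gives a new one with probability (14-k)/14, so the expected wait for the (k+1)-th is 14/(14-k).
E[T] = 14/14 + 14/13 + 14/12 + ... + 14/2 + 14/1 = 14·H_{14}.
H_{14} = 3.25156, so E[T] = 45.52187.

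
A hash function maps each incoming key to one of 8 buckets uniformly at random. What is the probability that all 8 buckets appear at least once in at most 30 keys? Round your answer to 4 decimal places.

By inclusion–exclusion over which buckets are missing,
P(all seen) = Σ_{j=0}^{8} (-1)^j C(8,j)((8-j)/8)^30
= 1.00000 - 0.14566 + 0.00500 - 0.00004 + 0.00000 - 0.00000 + 0.00000 - 0.00000 + 0.00000
= 0.85930.

0.8593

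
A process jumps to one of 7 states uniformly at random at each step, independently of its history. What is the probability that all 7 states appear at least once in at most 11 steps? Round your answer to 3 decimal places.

0.163

By inclusion–exclusion over which states are missing,
P(all seen) = Σ_{j=0}^{7} (-1)^j C(7,j)((7-j)/7)^11
= 1.0000 - 1.2843 + 0.5186 - 0.0742 + 0.0031 - 0.0000 + 0.0000 - 0.0000
= 0.1631.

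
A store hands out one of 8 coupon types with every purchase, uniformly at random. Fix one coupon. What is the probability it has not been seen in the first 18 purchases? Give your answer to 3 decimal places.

0.090

Each purchase misses the fixed coupon with probability (8-1)/8 = 7/8, independently.
P(still missing after 18) = (7/8)^18 = 0.0904.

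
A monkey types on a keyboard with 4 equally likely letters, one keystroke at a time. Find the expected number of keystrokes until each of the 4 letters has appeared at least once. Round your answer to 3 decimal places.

The wait to go from k to k+1 distinct letters is geometric with mean 4/(4-k).
E[T] = 4/4 + 4/3 + 4/2 + 4/1 = 4·H_{4}.
H_{4} = 2.0833, so E[T] = 8.3333.

8.333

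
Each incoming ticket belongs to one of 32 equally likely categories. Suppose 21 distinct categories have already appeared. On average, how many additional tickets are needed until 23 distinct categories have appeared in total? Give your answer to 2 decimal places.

6.11

From k distinct to k+1 distinct takes on average 32/(32-k) tickets.
Sum over k = 21,...,22: E = 32/11 + 32/10 = 6.109.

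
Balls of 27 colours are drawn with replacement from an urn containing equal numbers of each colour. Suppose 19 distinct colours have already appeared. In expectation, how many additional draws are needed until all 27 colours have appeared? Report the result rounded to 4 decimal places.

73.3821

From k distinct to k+1 distinct takes on average 27/(27-k) draws.
Sum over k = 19,...,26: E = 27/8 + 27/7 + 27/6 + ... + 27/2 + 27/1 = 73.38214.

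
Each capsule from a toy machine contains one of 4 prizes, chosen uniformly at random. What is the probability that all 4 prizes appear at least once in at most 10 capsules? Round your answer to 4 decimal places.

0.7806

Let A_i be the event that prize i is missing after 10 capsules. By inclusion–exclusion on the A_i,
P(all seen) = Σ_{j=0}^{4} (-1)^j C(4,j)((4-j)/4)^10
= 1.00000 - 0.22525 + 0.00586 - 0.00000 + 0.00000
= 0.78060.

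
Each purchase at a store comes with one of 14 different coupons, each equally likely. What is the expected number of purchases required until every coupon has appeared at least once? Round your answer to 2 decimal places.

Split into phases: going from k distinct to k+1 distinct takes on average 14/(14-k) purchases.
E[T] = 14/14 + 14/13 + 14/12 + ... + 14/2 + 14/1 = 14·H_{14}.
H_{14} = 3.252, so E[T] = 45.522.

45.52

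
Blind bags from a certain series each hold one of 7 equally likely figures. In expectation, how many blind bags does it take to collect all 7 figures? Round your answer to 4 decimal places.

Split into phases: going from k distinct to k+1 distinct takes on average 7/(7-k) blind bags.
E[T] = 7/7 + 7/6 + 7/5 + ... + 7/2 + 7/1 = 7·H_{7}.
H_{7} = 2.59286, so E[T] = 18.15000.

18.1500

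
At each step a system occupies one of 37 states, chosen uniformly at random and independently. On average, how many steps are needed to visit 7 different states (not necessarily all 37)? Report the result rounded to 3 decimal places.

With k distinct states already seen, the next new one arrives after an expected 37/(37-k) steps.
Sum over k = 0,...,6: E = 37/37 + 37/36 + 37/35 + ... + 37/32 + 37/31 = 7.6442.

7.644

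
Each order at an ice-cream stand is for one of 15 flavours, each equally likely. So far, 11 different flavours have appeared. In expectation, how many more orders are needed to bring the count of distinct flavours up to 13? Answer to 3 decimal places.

With k distinct flavours already seen, the next new one takes an expected 15/(15-k) orders.
Sum over k = 11,...,12: E = 15/4 + 15/3 = 8.7500.

8.750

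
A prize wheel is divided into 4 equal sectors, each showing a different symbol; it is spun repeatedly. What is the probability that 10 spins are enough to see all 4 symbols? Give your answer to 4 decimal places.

By inclusion–exclusion over which symbols are missing,
P(all seen) = Σ_{j=0}^{4} (-1)^j C(4,j)((4-j)/4)^10
= 1.00000 - 0.22525 + 0.00586 - 0.00000 + 0.00000
= 0.78060.

0.7806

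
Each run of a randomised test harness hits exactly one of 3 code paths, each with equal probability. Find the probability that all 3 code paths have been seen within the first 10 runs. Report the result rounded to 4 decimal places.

0.9480

Let A_i be the event that code path i is missing after 10 runs. By inclusion–exclusion on the A_i,
P(all seen) = Σ_{j=0}^{3} (-1)^j C(3,j)((3-j)/3)^10
= 1.00000 - 0.05202 + 0.00005 - 0.00000
= 0.94803.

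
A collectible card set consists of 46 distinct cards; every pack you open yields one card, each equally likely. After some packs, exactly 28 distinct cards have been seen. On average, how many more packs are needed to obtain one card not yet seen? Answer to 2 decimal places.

Each pack yields a new card with probability (46-28)/46 = 18/46, so the wait is geometric with mean 46/18.
E = 46/18 = 2.556.

2.56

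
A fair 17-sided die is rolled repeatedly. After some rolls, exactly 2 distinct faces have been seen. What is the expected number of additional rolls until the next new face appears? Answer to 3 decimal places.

Each roll yields a new face with probability (17-2)/17 = 15/17, so the wait is geometric with mean 17/15.
E = 17/15 = 1.1333.

1.133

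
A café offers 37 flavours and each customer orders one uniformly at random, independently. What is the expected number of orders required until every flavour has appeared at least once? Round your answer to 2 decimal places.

155.46

The wait to go from k to k+1 distinct flavours is geometric with mean 37/(37-k).
E[T] = 37/37 + 37/36 + 37/35 + ... + 37/2 + 37/1 = 37·H_{37}.
H_{37} = 4.202, so E[T] = 155.459.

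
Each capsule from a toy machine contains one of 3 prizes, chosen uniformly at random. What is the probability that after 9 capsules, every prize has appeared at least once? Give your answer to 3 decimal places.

0.922

Let A_i be the event that prize i is missing after 9 capsules. By inclusion–exclusion on the A_i,
P(all seen) = Σ_{j=0}^{3} (-1)^j C(3,j)((3-j)/3)^9
= 1.0000 - 0.0780 + 0.0002 - 0.0000
= 0.9221.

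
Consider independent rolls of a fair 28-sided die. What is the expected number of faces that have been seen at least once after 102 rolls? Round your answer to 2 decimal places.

27.31

For each face, P(seen in 102 rolls) = 1 - (27/28)^102 = 0.976.
By linearity of expectation, E[distinct seen] = 28·(1 - (27/28)^102) = 27.314.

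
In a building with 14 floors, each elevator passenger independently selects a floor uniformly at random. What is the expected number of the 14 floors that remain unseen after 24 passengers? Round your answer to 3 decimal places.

2.364

For each floor, P(unseen after 24) = (13/14)^24 = 0.1689.
By linearity of expectation, E[unseen] = 14·(13/14)^24 = 2.3643.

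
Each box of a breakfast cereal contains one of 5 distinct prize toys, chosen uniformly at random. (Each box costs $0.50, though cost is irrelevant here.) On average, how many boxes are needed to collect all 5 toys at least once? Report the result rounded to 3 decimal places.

After k distinct toys have appeared, the next box gives a new one with probability (5-k)/5, so the expected wait for the (k+1)-th is 5/(5-k).
E[T] = 5/5 + 5/4 + 5/3 + 5/2 + 5/1 = 5·H_{5}.
H_{5} = 2.2833, so E[T] = 11.4167.

11.417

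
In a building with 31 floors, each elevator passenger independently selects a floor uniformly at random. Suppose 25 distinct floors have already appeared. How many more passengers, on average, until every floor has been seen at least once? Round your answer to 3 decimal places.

75.950

With k distinct floors already seen, the next new one takes an expected 31/(31-k) passengers.
Sum over k = 25,...,30: E = 31/6 + 31/5 + 31/4 + 31/3 + 31/2 + 31/1 = 75.9500.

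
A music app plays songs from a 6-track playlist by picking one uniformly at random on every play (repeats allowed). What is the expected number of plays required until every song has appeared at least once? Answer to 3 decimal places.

After k distinct songs have appeared, the next play gives a new one with probability (6-k)/6, so the expected wait for the (k+1)-th is 6/(6-k).
E[T] = 6/6 + 6/5 + 6/4 + 6/3 + 6/2 + 6/1 = 6·H_{6}.
H_{6} = 2.4500, so E[T] = 14.7000.

14.700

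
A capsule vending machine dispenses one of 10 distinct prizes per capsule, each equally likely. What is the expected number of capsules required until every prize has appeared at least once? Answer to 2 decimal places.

After k distinct prizes have appeared, the next capsule gives a new one with probability (10-k)/10, so the expected wait for the (k+1)-th is 10/(10-k).
E[T] = 10/10 + 10/9 + 10/8 + ... + 10/2 + 10/1 = 10·H_{10}.
H_{10} = 2.929, so E[T] = 29.290.

29.29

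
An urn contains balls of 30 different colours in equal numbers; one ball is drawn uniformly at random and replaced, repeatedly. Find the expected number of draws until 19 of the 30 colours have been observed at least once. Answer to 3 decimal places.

29.253

Going from k to k+1 distinct takes a geometric number of draws with mean 30/(30-k).
Sum over k = 0,...,18: E = 30/30 + 30/29 + 30/28 + ... + 30/13 + 30/12 = 29.2533.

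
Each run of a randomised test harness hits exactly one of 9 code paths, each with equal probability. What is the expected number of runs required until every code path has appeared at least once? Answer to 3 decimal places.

25.461

After k distinct code paths have appeared, the next run gives a new one with probability (9-k)/9, so the expected wait for the (k+1)-th is 9/(9-k).
E[T] = 9/9 + 9/8 + 9/7 + ... + 9/2 + 9/1 = 9·H_{9}.
H_{9} = 2.8290, so E[T] = 25.4607.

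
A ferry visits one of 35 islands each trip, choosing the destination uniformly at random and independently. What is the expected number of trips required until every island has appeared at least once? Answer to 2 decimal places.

145.14

The wait to go from k to k+1 distinct islands is geometric with mean 35/(35-k).
E[T] = 35/35 + 35/34 + 35/33 + ... + 35/2 + 35/1 = 35·H_{35}.
H_{35} = 4.147, so E[T] = 145.137.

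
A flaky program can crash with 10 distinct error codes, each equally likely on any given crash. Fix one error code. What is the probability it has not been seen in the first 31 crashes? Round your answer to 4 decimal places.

Each crash misses the fixed error code with probability (10-1)/10 = 9/10, independently.
P(still missing after 31) = (9/10)^31 = 0.03815.

0.0382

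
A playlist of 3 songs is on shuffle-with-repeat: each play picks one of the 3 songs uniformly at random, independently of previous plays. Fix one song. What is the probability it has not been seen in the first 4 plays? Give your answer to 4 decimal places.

0.1975

Each play misses the fixed song with probability (3-1)/3 = 2/3, independently.
P(still missing after 4) = (2/3)^4 = 0.19753.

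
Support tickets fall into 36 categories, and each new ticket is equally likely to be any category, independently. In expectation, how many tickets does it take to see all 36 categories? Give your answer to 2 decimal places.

150.28

Split into phases: going from k distinct to k+1 distinct takes on average 36/(36-k) tickets.
E[T] = 36/36 + 36/35 + 36/34 + ... + 36/2 + 36/1 = 36·H_{36}.
H_{36} = 4.175, so E[T] = 150.284.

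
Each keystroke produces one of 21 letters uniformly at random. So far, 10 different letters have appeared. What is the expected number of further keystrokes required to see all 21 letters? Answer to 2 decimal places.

63.42

From k distinct to k+1 distinct takes on average 21/(21-k) keystrokes.
Sum over k = 10,...,20: E = 21/11 + 21/10 + 21/9 + ... + 21/2 + 21/1 = 63.417.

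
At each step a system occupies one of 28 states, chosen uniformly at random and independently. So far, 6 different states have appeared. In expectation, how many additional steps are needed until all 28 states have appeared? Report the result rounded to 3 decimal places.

103.343

With k distinct states already seen, the next new one takes an expected 28/(28-k) steps.
Sum over k = 6,...,27: E = 28/22 + 28/21 + 28/20 + ... + 28/2 + 28/1 = 103.3428.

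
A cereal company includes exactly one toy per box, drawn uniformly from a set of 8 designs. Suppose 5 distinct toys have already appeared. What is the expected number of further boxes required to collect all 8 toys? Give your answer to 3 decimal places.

From k distinct to k+1 distinct takes on average 8/(8-k) boxes.
Sum over k = 5,...,7: E = 8/3 + 8/2 + 8/1 = 14.6667.

14.667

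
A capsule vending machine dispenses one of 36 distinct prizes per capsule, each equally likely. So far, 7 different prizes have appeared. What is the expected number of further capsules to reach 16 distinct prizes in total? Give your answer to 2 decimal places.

13.10

With k distinct prizes already seen, the next new one takes an expected 36/(36-k) capsules.
Sum over k = 7,...,15: E = 36/29 + 36/28 + 36/27 + ... + 36/22 + 36/21 = 13.101.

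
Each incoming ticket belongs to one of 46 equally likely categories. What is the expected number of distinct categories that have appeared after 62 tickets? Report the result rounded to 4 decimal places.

34.2253

For each category, P(seen in 62 tickets) = 1 - (45/46)^62 = 0.74403.
By linearity of expectation, E[distinct seen] = 46·(1 - (45/46)^62) = 34.22535.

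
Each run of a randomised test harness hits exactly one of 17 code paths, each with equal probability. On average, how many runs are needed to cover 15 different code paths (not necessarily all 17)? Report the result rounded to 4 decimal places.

32.9724

With k distinct code paths already seen, the next new one arrives after an expected 17/(17-k) runs.
Sum over k = 0,...,14: E = 17/17 + 17/16 + 17/15 + ... + 17/4 + 17/3 = 32.97239.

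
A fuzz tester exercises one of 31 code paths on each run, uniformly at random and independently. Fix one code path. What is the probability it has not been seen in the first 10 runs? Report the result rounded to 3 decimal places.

0.720

Each run misses the fixed code path with probability (31-1)/31 = 30/31, independently.
P(still missing after 10) = (30/31)^10 = 0.7204.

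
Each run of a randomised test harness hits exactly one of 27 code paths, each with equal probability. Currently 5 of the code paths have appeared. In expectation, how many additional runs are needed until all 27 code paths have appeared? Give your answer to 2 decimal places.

99.65

From k distinct to k+1 distinct takes on average 27/(27-k) runs.
Sum over k = 5,...,26: E = 27/22 + 27/21 + 27/20 + ... + 27/2 + 27/1 = 99.652.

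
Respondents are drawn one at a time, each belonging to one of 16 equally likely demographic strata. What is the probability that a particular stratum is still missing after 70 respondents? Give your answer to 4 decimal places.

0.0109

On each respondent the fixed stratum fails to appear with probability 15/16.
P(still missing after 70) = (15/16)^70 = 0.01091.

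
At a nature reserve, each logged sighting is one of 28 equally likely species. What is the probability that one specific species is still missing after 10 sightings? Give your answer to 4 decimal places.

0.6951

Each sighting misses the fixed species with probability (28-1)/28 = 27/28, independently.
P(still missing after 10) = (27/28)^10 = 0.69512.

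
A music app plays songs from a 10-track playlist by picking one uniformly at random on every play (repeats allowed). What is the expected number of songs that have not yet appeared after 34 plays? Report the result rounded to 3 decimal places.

0.278

For each song, P(unseen after 34) = (9/10)^34 = 0.0278.
By linearity of expectation, E[unseen] = 10·(9/10)^34 = 0.2781.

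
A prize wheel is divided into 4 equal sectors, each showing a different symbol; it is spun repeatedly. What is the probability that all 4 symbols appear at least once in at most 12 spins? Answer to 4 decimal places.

0.8748

By inclusion–exclusion over which symbols are missing,
P(all seen) = Σ_{j=0}^{4} (-1)^j C(4,j)((4-j)/4)^12
= 1.00000 - 0.12671 + 0.00146 - 0.00000 + 0.00000
= 0.87476.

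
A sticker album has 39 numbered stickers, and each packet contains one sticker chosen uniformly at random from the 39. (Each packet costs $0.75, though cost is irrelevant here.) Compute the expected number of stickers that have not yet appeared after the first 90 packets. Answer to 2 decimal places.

3.77

For each sticker, P(unseen after 90) = (38/39)^90 = 0.097.
By linearity of expectation, E[unseen] = 39·(38/39)^90 = 3.765.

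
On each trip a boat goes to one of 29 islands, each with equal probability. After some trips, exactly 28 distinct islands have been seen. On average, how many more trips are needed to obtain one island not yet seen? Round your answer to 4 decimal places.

The number of trips until the next new island is geometric with success probability 1/29, so its mean is 29/1.
E = 29/1 = 29.00000.

29.0000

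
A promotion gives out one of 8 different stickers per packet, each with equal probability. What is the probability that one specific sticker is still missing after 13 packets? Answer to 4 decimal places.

On each packet the fixed sticker fails to appear with probability 7/8.
P(still missing after 13) = (7/8)^13 = 0.17624.

0.1762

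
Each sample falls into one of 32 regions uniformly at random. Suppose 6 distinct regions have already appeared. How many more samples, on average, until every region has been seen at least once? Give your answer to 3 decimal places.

From k distinct to k+1 distinct takes on average 32/(32-k) samples.
Sum over k = 6,...,31: E = 32/26 + 32/25 + 32/24 + ... + 32/2 + 32/1 = 123.3414.

123.341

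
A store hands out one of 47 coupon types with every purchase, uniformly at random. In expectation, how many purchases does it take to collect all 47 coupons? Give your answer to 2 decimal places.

Split into phases: going from k distinct to k+1 distinct takes on average 47/(47-k) purchases.
E[T] = 47/47 + 47/46 + 47/45 + ... + 47/2 + 47/1 = 47·H_{47}.
H_{47} = 4.438, so E[T] = 208.584.

208.58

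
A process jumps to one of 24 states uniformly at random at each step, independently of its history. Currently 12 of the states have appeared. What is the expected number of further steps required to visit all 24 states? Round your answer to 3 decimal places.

The wait to go from k to k+1 distinct states is geometric with mean 24/(24-k).
Sum over k = 12,...,23: E = 24/12 + 24/11 + 24/10 + ... + 24/2 + 24/1 = 74.4771.

74.477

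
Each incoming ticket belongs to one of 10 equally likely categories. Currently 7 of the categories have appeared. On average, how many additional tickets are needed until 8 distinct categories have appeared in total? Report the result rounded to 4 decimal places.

The wait to go from k to k+1 distinct categories is geometric with mean 10/(10-k).
Only the k = 7 term is needed: E = 10/3 = 3.33333.

3.3333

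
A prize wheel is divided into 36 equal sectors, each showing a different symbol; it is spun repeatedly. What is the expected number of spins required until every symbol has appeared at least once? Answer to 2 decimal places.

150.28

The wait to go from k to k+1 distinct symbols is geometric with mean 36/(36-k).
E[T] = 36/36 + 36/35 + 36/34 + ... + 36/2 + 36/1 = 36·H_{36}.
H_{36} = 4.175, so E[T] = 150.284.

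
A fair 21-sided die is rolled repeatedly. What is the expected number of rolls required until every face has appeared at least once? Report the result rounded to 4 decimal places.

Split into phases: going from k distinct to k+1 distinct takes on average 21/(21-k) rolls.
E[T] = 21/21 + 21/20 + 21/19 + ... + 21/2 + 21/1 = 21·H_{21}.
H_{21} = 3.64536, so E[T] = 76.55253.

76.5525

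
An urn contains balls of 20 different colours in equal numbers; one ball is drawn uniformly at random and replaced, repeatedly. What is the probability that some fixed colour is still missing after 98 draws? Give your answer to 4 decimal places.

0.0066

On each draw the fixed colour fails to appear with probability 19/20.
P(still missing after 98) = (19/20)^98 = 0.00656.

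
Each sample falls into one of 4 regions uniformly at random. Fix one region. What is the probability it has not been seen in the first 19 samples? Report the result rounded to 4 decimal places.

0.0042

Each sample misses the fixed region with probability (4-1)/4 = 3/4, independently.
P(still missing after 19) = (3/4)^19 = 0.00423.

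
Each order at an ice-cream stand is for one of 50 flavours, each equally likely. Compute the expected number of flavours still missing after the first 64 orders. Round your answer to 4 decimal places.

For each flavour, P(unseen after 64) = (49/50)^64 = 0.27445.
By linearity of expectation, E[unseen] = 50·(49/50)^64 = 13.72268.

13.7227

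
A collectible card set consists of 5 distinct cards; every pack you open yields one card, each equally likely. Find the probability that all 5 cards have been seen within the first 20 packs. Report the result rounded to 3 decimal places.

0.943

Let A_i be the event that card i is missing after 20 packs. By inclusion–exclusion on the A_i,
P(all seen) = Σ_{j=0}^{5} (-1)^j C(5,j)((5-j)/5)^20
= 1.0000 - 0.0576 + 0.0004 - 0.0000 + 0.0000 - 0.0000
= 0.9427.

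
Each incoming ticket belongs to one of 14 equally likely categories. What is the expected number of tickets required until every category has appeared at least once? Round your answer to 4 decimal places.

45.5219

After k distinct categories have appeared, the next ticket gives a new one with probability (14-k)/14, so the expected wait for the (k+1)-th is 14/(14-k).
E[T] = 14/14 + 14/13 + 14/12 + ... + 14/2 + 14/1 = 14·H_{14}.
H_{14} = 3.25156, so E[T] = 45.52187.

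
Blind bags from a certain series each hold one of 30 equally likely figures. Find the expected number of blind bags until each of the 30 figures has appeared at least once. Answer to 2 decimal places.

119.85

Split into phases: going from k distinct to k+1 distinct takes on average 30/(30-k) blind bags.
E[T] = 30/30 + 30/29 + 30/28 + ... + 30/2 + 30/1 = 30·H_{30}.
H_{30} = 3.995, so E[T] = 119.850.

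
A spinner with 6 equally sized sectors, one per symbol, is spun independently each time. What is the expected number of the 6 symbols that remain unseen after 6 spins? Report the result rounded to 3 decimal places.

2.009

For each symbol, P(unseen after 6) = (5/6)^6 = 0.3349.
By linearity of expectation, E[unseen] = 6·(5/6)^6 = 2.0094.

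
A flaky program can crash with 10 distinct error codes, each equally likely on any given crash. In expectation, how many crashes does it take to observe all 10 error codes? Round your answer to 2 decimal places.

29.29

Split into phases: going from k distinct to k+1 distinct takes on average 10/(10-k) crashes.
E[T] = 10/10 + 10/9 + 10/8 + ... + 10/2 + 10/1 = 10·H_{10}.
H_{10} = 2.929, so E[T] = 29.290.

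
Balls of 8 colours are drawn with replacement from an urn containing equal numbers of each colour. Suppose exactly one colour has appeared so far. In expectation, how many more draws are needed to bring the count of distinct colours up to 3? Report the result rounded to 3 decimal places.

2.476

From k distinct to k+1 distinct takes on average 8/(8-k) draws.
Sum over k = 1,...,2: E = 8/7 + 8/6 = 2.4762.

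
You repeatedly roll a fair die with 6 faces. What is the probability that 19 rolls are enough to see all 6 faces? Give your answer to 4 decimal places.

0.8189

Let A_i be the event that face i is missing after 19 rolls. By inclusion–exclusion on the A_i,
P(all seen) = Σ_{j=0}^{6} (-1)^j C(6,j)((6-j)/6)^19
= 1.00000 - 0.18781 + 0.00677 - 0.00004 + 0.00000 - 0.00000 + 0.00000
= 0.81892.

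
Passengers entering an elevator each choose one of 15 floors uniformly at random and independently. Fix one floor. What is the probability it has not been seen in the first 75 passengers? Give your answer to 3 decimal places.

On each passenger the fixed floor fails to appear with probability 14/15.
P(still missing after 75) = (14/15)^75 = 0.0057.

0.006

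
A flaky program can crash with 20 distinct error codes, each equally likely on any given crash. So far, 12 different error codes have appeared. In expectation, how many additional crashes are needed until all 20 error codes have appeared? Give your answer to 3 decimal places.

54.357

The wait to go from k to k+1 distinct error codes is geometric with mean 20/(20-k).
Sum over k = 12,...,19: E = 20/8 + 20/7 + 20/6 + ... + 20/2 + 20/1 = 54.3571.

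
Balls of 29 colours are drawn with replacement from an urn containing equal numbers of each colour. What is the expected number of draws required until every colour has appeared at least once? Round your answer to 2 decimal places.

After k distinct colours have appeared, the next draw gives a new one with probability (29-k)/29, so the expected wait for the (k+1)-th is 29/(29-k).
E[T] = 29/29 + 29/28 + 29/27 + ... + 29/2 + 29/1 = 29·H_{29}.
H_{29} = 3.962, so E[T] = 114.888.

114.89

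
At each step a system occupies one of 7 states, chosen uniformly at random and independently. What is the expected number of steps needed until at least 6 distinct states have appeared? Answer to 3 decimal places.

With k distinct states already seen, the next new one arrives after an expected 7/(7-k) steps.
Sum over k = 0,...,5: E = 7/7 + 7/6 + 7/5 + 7/4 + 7/3 + 7/2 = 11.1500.

11.150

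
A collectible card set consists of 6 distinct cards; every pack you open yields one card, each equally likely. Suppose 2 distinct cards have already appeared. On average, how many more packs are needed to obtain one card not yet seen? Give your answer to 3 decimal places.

1.500

Each pack yields a new card with probability (6-2)/6 = 4/6, so the wait is geometric with mean 6/4.
E = 6/4 = 1.5000.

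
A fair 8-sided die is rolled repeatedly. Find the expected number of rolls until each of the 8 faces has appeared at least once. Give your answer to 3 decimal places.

Split into phases: going from k distinct to k+1 distinct takes on average 8/(8-k) rolls.
E[T] = 8/8 + 8/7 + 8/6 + ... + 8/2 + 8/1 = 8·H_{8}.
H_{8} = 2.7179, so E[T] = 21.7429.

21.743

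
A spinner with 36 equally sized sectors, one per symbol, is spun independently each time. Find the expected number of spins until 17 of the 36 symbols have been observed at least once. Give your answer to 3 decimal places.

22.566

Going from k to k+1 distinct takes a geometric number of spins with mean 36/(36-k).
Sum over k = 0,...,16: E = 36/36 + 36/35 + 36/34 + ... + 36/21 + 36/20 = 22.5655.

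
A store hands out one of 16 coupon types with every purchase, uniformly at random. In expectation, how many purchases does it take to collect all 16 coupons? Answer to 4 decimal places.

54.0917

Split into phases: going from k distinct to k+1 distinct takes on average 16/(16-k) purchases.
E[T] = 16/16 + 16/15 + 16/14 + ... + 16/2 + 16/1 = 16·H_{16}.
H_{16} = 3.38073, so E[T] = 54.09166.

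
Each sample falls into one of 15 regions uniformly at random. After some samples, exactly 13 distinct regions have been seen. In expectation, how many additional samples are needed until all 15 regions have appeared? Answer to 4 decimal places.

From k distinct to k+1 distinct takes on average 15/(15-k) samples.
Sum over k = 13,...,14: E = 15/2 + 15/1 = 22.50000.

22.5000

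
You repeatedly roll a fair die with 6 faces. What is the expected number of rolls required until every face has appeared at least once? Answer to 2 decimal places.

14.70

The wait to go from k to k+1 distinct faces is geometric with mean 6/(6-k).
E[T] = 6/6 + 6/5 + 6/4 + 6/3 + 6/2 + 6/1 = 6·H_{6}.
H_{6} = 2.450, so E[T] = 14.700.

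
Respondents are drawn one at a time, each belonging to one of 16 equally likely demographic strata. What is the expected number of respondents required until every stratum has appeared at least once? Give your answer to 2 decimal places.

54.09

Split into phases: going from k distinct to k+1 distinct takes on average 16/(16-k) respondents.
E[T] = 16/16 + 16/15 + 16/14 + ... + 16/2 + 16/1 = 16·H_{16}.
H_{16} = 3.381, so E[T] = 54.092.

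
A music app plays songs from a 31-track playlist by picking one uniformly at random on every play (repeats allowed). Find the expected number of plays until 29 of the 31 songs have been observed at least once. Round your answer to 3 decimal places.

With k distinct songs already seen, the next new one arrives after an expected 31/(31-k) plays.
Sum over k = 0,...,28: E = 31/31 + 31/30 + 31/29 + ... + 31/4 + 31/3 = 78.3446.

78.345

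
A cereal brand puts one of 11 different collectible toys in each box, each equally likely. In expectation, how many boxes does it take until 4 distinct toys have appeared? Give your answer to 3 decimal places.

Going from k to k+1 distinct takes a geometric number of boxes with mean 11/(11-k).
Sum over k = 0,...,3: E = 11/11 + 11/10 + 11/9 + 11/8 = 4.6972.

4.697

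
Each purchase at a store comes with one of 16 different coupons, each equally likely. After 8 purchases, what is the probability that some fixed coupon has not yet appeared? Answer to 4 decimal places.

0.5967

On each purchase the fixed coupon fails to appear with probability 15/16.
P(still missing after 8) = (15/16)^8 = 0.59672.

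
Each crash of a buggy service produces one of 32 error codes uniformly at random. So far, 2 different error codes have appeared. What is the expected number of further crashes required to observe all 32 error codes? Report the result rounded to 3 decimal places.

127.840

The wait to go from k to k+1 distinct error codes is geometric with mean 32/(32-k).
Sum over k = 2,...,31: E = 32/30 + 32/29 + 32/28 + ... + 32/2 + 32/1 = 127.8396.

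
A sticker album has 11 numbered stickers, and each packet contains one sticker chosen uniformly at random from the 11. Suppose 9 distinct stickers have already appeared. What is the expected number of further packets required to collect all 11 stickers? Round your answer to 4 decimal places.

The wait to go from k to k+1 distinct stickers is geometric with mean 11/(11-k).
Sum over k = 9,...,10: E = 11/2 + 11/1 = 16.50000.

16.5000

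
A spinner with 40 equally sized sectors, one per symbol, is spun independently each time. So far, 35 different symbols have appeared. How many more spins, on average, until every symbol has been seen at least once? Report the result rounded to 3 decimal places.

With k distinct symbols already seen, the next new one takes an expected 40/(40-k) spins.
Sum over k = 35,...,39: E = 40/5 + 40/4 + 40/3 + 40/2 + 40/1 = 91.3333.

91.333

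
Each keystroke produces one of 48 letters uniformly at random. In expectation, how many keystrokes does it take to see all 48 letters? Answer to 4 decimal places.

The wait to go from k to k+1 distinct letters is geometric with mean 48/(48-k).
E[T] = 48/48 + 48/47 + 48/46 + ... + 48/2 + 48/1 = 48·H_{48}.
H_{48} = 4.45880, so E[T] = 214.02226.

214.0223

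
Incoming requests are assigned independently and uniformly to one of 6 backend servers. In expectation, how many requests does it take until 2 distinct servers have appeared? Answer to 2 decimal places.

2.20

Going from k to k+1 distinct takes a geometric number of requests with mean 6/(6-k).
Sum over k = 0,...,1: E = 6/6 + 6/5 = 2.200.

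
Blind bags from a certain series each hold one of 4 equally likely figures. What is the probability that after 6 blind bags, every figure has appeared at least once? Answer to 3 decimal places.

Let A_i be the event that figure i is missing after 6 blind bags. By inclusion–exclusion on the A_i,
P(all seen) = Σ_{j=0}^{4} (-1)^j C(4,j)((4-j)/4)^6
= 1.0000 - 0.7119 + 0.0938 - 0.0010 + 0.0000
= 0.3809.

0.381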